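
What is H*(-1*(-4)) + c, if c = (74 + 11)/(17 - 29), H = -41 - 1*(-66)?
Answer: 1115/12 ≈ 92.917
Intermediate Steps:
H = 25 (H = -41 + 66 = 25)
c = -85/12 (c = 85/(-12) = 85*(-1/12) = -85/12 ≈ -7.0833)
H*(-1*(-4)) + c = 25*(-1*(-4)) - 85/12 = 25*4 - 85/12 = 100 - 85/12 = 1115/12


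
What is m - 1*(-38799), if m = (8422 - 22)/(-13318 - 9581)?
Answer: 296149967/7633 ≈ 38799.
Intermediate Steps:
m = -2800/7633 (m = 8400/(-22899) = 8400*(-1/22899) = -2800/7633 ≈ -0.36683)
m - 1*(-38799) = -2800/7633 - 1*(-38799) = -2800/7633 + 38799 = 296149967/7633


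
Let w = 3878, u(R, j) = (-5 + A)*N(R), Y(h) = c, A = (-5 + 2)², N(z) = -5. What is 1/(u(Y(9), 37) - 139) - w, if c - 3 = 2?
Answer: -616603/159 ≈ -3878.0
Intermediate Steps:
A = 9 (A = (-3)² = 9)
c = 5 (c = 3 + 2 = 5)
Y(h) = 5
u(R, j) = -20 (u(R, j) = (-5 + 9)*(-5) = 4*(-5) = -20)
1/(u(Y(9), 37) - 139) - w = 1/(-20 - 139) - 1*3878 = 1/(-159) - 3878 = -1/159 - 3878 = -616603/159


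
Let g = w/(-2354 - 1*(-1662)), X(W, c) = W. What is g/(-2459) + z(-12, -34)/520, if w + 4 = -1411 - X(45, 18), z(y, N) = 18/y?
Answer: -1655821/442423280 ≈ -0.0037426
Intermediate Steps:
w = -1460 (w = -4 + (-1411 - 1*45) = -4 + (-1411 - 45) = -4 - 1456 = -1460)
g = 365/173 (g = -1460/(-2354 - 1*(-1662)) = -1460/(-2354 + 1662) = -1460/(-692) = -1460*(-1/692) = 365/173 ≈ 2.1098)
g/(-2459) + z(-12, -34)/520 = (365/173)/(-2459) + (18/(-12))/520 = (365/173)*(-1/2459) + (18*(-1/12))*(1/520) = -365/425407 - 3/2*1/520 = -365/425407 - 3/1040 = -1655821/442423280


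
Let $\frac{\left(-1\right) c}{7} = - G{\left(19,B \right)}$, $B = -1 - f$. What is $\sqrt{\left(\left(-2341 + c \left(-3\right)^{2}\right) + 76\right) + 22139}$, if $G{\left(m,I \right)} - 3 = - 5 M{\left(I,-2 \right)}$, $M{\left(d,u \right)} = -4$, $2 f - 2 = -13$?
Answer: $\sqrt{21323} \approx 146.02$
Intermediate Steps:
$f = - \frac{11}{2}$ ($f = 1 + \frac{1}{2} \left(-13\right) = 1 - \frac{13}{2} = - \frac{11}{2} \approx -5.5$)
$B = \frac{9}{2}$ ($B = -1 - - \frac{11}{2} = -1 + \frac{11}{2} = \frac{9}{2} \approx 4.5$)
$G{\left(m,I \right)} = 23$ ($G{\left(m,I \right)} = 3 - -20 = 3 + 20 = 23$)
$c = 161$ ($c = - 7 \left(\left(-1\right) 23\right) = \left(-7\right) \left(-23\right) = 161$)
$\sqrt{\left(\left(-2341 + c \left(-3\right)^{2}\right) + 76\right) + 22139} = \sqrt{\left(\left(-2341 + 161 \left(-3\right)^{2}\right) + 76\right) + 22139} = \sqrt{\left(\left(-2341 + 161 \cdot 9\right) + 76\right) + 22139} = \sqrt{\left(\left(-2341 + 1449\right) + 76\right) + 22139} = \sqrt{\left(-892 + 76\right) + 22139} = \sqrt{-816 + 22139} = \sqrt{21323}$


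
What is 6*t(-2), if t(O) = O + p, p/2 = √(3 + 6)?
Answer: 24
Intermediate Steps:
p = 6 (p = 2*√(3 + 6) = 2*√9 = 2*3 = 6)
t(O) = 6 + O (t(O) = O + 6 = 6 + O)
6*t(-2) = 6*(6 - 2) = 6*4 = 24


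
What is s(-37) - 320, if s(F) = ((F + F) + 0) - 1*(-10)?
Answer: -384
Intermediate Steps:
s(F) = 10 + 2*F (s(F) = (2*F + 0) + 10 = 2*F + 10 = 10 + 2*F)
s(-37) - 320 = (10 + 2*(-37)) - 320 = (10 - 74) - 320 = -64 - 320 = -384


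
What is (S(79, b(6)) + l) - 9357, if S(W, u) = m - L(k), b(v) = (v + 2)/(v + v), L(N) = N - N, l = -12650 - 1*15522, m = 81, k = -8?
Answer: -37448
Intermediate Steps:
l = -28172 (l = -12650 - 15522 = -28172)
L(N) = 0
b(v) = (2 + v)/(2*v) (b(v) = (2 + v)/((2*v)) = (2 + v)*(1/(2*v)) = (2 + v)/(2*v))
S(W, u) = 81 (S(W, u) = 81 - 1*0 = 81 + 0 = 81)
(S(79, b(6)) + l) - 9357 = (81 - 28172) - 9357 = -28091 - 9357 = -37448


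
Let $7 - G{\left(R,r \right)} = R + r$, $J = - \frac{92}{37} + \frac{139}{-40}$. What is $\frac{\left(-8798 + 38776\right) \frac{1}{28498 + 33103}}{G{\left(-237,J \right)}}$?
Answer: $\frac{44367440}{22788858743} \approx 0.0019469$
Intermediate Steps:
$J = - \frac{8823}{1480}$ ($J = \left(-92\right) \frac{1}{37} + 139 \left(- \frac{1}{40}\right) = - \frac{92}{37} - \frac{139}{40} = - \frac{8823}{1480} \approx -5.9615$)
$G{\left(R,r \right)} = 7 - R - r$ ($G{\left(R,r \right)} = 7 - \left(R + r\right) = 7 - R - r$)
$\frac{\left(-8798 + 38776\right) \frac{1}{28498 + 33103}}{G{\left(-237,J \right)}} = \frac{\left(-8798 + 38776\right) \frac{1}{28498 + 33103}}{7 - -237 - - \frac{8823}{1480}} = \frac{29978 \cdot \frac{1}{61601}}{7 + 237 + \frac{8823}{1480}} = \frac{29978 \cdot \frac{1}{61601}}{\frac{369943}{1480}} = \frac{29978}{61601} \cdot \frac{1480}{369943} = \frac{44367440}{22788858743}$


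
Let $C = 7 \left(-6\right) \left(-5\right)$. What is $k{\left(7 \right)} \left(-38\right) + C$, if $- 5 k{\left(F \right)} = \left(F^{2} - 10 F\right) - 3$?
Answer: $\frac{138}{5} \approx 27.6$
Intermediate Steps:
$C = 210$ ($C = \left(-42\right) \left(-5\right) = 210$)
$k{\left(F \right)} = \frac{3}{5} + 2 F - \frac{F^{2}}{5}$ ($k{\left(F \right)} = - \frac{\left(F^{2} - 10 F\right) - 3}{5} = - \frac{-3 + F^{2} - 10 F}{5} = \frac{3}{5} + 2 F - \frac{F^{2}}{5}$)
$k{\left(7 \right)} \left(-38\right) + C = \left(\frac{3}{5} + 2 \cdot 7 - \frac{7^{2}}{5}\right) \left(-38\right) + 210 = \left(\frac{3}{5} + 14 - \frac{49}{5}\right) \left(-38\right) + 210 = \frac{24}{5} \left(-38\right) + 210 = - \frac{912}{5} + 210 = \frac{138}{5}$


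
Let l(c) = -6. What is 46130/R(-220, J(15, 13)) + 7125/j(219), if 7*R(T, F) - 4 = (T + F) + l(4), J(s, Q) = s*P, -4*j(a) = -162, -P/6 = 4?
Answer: -992345/2619 ≈ -378.90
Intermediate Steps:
P = -24 (P = -6*4 = -24)
j(a) = 81/2 (j(a) = -¼*(-162) = 81/2)
J(s, Q) = -24*s (J(s, Q) = s*(-24) = -24*s)
R(T, F) = -2/7 + F/7 + T/7 (R(T, F) = 4/7 + ((T + F) - 6)/7 = 4/7 + ((F + T) - 6)/7 = 4/7 + (-6 + F + T)/7 = 4/7 + (-6/7 + F/7 + T/7) = -2/7 + F/7 + T/7)
46130/R(-220, J(15, 13)) + 7125/j(219) = 46130/(-2/7 + (-24*15)/7 + (⅐)*(-220)) + 7125/(81/2) = 46130/(-2/7 + (⅐)*(-360) - 220/7) + 7125*(2/81) = 46130/(-2/7 - 360/7 - 220/7) + 4750/27 = 46130/(-582/7) + 4750/27 = 46130*(-7/582) + 4750/27 = -161455/291 + 4750/27 = -992345/2619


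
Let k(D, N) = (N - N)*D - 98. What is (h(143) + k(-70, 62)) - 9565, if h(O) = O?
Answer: -9520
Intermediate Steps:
k(D, N) = -98 (k(D, N) = 0*D - 98 = 0 - 98 = -98)
(h(143) + k(-70, 62)) - 9565 = (143 - 98) - 9565 = 45 - 9565 = -9520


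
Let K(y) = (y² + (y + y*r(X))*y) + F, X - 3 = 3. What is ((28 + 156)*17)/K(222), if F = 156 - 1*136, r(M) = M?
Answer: 782/98573 ≈ 0.0079332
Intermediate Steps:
X = 6 (X = 3 + 3 = 6)
F = 20 (F = 156 - 136 = 20)
K(y) = 20 + 8*y² (K(y) = (y² + (y + y*6)*y) + 20 = (y² + (y + 6*y)*y) + 20 = (y² + (7*y)*y) + 20 = (y² + 7*y²) + 20 = 8*y² + 20 = 20 + 8*y²)
((28 + 156)*17)/K(222) = ((28 + 156)*17)/(20 + 8*222²) = (184*17)/(20 + 8*49284) = 3128/(20 + 394272) = 3128/394292 = 3128*(1/394292) = 782/98573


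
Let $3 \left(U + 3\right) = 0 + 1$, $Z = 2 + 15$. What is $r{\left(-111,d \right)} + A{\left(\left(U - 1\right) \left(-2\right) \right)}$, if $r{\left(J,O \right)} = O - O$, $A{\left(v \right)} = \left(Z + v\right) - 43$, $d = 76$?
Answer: $- \frac{56}{3} \approx -18.667$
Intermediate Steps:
$Z = 17$
$U = - \frac{8}{3}$ ($U = -3 + \frac{0 + 1}{3} = -3 + \frac{1}{3} \cdot 1 = -3 + \frac{1}{3} = - \frac{8}{3} \approx -2.6667$)
$A{\left(v \right)} = -26 + v$ ($A{\left(v \right)} = \left(17 + v\right) - 43 = -26 + v$)
$r{\left(J,O \right)} = 0$
$r{\left(-111,d \right)} + A{\left(\left(U - 1\right) \left(-2\right) \right)} = 0 - \left(26 - \left(- \frac{8}{3} - 1\right) \left(-2\right)\right) = 0 - \frac{56}{3} = - \frac{56}{3}$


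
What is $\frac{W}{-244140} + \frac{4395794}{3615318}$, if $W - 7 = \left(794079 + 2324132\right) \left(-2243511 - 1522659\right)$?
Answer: $\frac{7076209510561574099}{147107289420} \approx 4.8102 \cdot 10^{7}$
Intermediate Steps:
$W = -11743712721863$ ($W = 7 + \left(794079 + 2324132\right) \left(-2243511 - 1522659\right) = 7 + 3118211 \left(-3766170\right) = 7 - 11743712721870 = -11743712721863$)
$\frac{W}{-244140} + \frac{4395794}{3615318} = - \frac{11743712721863}{-244140} + \frac{4395794}{3615318} = \left(-11743712721863\right) \left(- \frac{1}{244140}\right) + 4395794 \cdot \frac{1}{3615318} = \frac{11743712721863}{244140} + \frac{2197897}{1807659} = \frac{7076209510561574099}{147107289420}$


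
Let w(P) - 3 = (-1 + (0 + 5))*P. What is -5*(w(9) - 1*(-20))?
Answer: -295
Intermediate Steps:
w(P) = 3 + 4*P (w(P) = 3 + (-1 + (0 + 5))*P = 3 + (-1 + 5)*P = 3 + 4*P)
-5*(w(9) - 1*(-20)) = -5*((3 + 4*9) - 1*(-20)) = -5*((3 + 36) + 20) = -5*(39 + 20) = -5*59 = -295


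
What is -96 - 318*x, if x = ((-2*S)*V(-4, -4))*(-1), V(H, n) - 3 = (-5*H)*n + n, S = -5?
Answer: -257676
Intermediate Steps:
V(H, n) = 3 + n - 5*H*n (V(H, n) = 3 + ((-5*H)*n + n) = 3 + (-5*H*n + n) = 3 + (n - 5*H*n) = 3 + n - 5*H*n)
x = 810 (x = ((-2*(-5))*(3 - 4 - 5*(-4)*(-4)))*(-1) = (10*(3 - 4 - 80))*(-1) = (10*(-81))*(-1) = -810*(-1) = 810)
-96 - 318*x = -96 - 318*810 = -96 - 257580 = -257676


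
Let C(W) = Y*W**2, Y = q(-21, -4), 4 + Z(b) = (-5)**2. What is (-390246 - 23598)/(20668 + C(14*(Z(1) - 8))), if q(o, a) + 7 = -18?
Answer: 34487/67286 ≈ 0.51254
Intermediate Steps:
q(o, a) = -25 (q(o, a) = -7 - 18 = -25)
Z(b) = 21 (Z(b) = -4 + (-5)**2 = -4 + 25 = 21)
Y = -25
C(W) = -25*W**2
(-390246 - 23598)/(20668 + C(14*(Z(1) - 8))) = (-390246 - 23598)/(20668 - 25*196*(21 - 8)**2) = -413844/(20668 - 25*(14*13)**2) = -413844/(20668 - 25*182**2) = -413844/(20668 - 25*33124) = -413844/(20668 - 828100) = -413844/(-807432) = -413844*(-1/807432) = 34487/67286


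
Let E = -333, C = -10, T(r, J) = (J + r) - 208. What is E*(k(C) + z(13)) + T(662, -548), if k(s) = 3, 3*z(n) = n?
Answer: -2536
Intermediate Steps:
T(r, J) = -208 + J + r
z(n) = n/3
E*(k(C) + z(13)) + T(662, -548) = -333*(3 + (⅓)*13) + (-208 - 548 + 662) = -333*(3 + 13/3) - 94 = -333*22/3 - 94 = -2442 - 94 = -2536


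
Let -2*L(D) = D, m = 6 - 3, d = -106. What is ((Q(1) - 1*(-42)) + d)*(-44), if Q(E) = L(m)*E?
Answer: 2882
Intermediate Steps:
m = 3
L(D) = -D/2
Q(E) = -3*E/2 (Q(E) = (-1/2*3)*E = -3*E/2)
((Q(1) - 1*(-42)) + d)*(-44) = ((-3/2*1 - 1*(-42)) - 106)*(-44) = ((-3/2 + 42) - 106)*(-44) = (81/2 - 106)*(-44) = -131/2*(-44) = 2882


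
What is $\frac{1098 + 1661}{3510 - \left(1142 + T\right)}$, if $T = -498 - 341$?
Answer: $\frac{2759}{3207} \approx 0.86031$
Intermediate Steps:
$T = -839$
$\frac{1098 + 1661}{3510 - \left(1142 + T\right)} = \frac{1098 + 1661}{3510 - 303} = \frac{2759}{3510 + \left(-1142 + 839\right)} = \frac{2759}{3510 - 303} = \frac{2759}{3207}$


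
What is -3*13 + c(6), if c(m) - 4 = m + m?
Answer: -23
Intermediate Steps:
c(m) = 4 + 2*m (c(m) = 4 + (m + m) = 4 + 2*m)
-3*13 + c(6) = -3*13 + (4 + 2*6) = -39 + (4 + 12) = -39 + 16 = -23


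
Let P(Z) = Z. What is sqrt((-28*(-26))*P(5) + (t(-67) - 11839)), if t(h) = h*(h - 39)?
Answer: I*sqrt(1097) ≈ 33.121*I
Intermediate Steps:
t(h) = h*(-39 + h)
sqrt((-28*(-26))*P(5) + (t(-67) - 11839)) = sqrt(-28*(-26)*5 + (-67*(-39 - 67) - 11839)) = sqrt(728*5 + (-67*(-106) - 11839)) = sqrt(3640 + (7102 - 11839)) = sqrt(3640 - 4737) = sqrt(-1097) = I*sqrt(1097)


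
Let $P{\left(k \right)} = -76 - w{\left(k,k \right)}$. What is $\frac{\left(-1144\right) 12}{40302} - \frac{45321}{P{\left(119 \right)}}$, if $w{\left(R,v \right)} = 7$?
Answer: $\frac{304231253}{557511} \approx 545.7$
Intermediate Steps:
$P{\left(k \right)} = -83$ ($P{\left(k \right)} = -76 - 7 = -83$)
$\frac{\left(-1144\right) 12}{40302} - \frac{45321}{P{\left(119 \right)}} = \frac{\left(-1144\right) 12}{40302} - \frac{45321}{-83} = \left(-13728\right) \frac{1}{40302} - - \frac{45321}{83} = - \frac{2288}{6717} + \frac{45321}{83} = \frac{304231253}{557511}$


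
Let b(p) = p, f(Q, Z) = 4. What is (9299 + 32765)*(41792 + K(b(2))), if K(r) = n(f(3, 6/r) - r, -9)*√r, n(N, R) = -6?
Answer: 1757938688 - 252384*√2 ≈ 1.7576e+9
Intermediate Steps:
K(r) = -6*√r
(9299 + 32765)*(41792 + K(b(2))) = (9299 + 32765)*(41792 - 6*√2) = 42064*(41792 - 6*√2) = 1757938688 - 252384*√2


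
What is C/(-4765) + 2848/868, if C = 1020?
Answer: 634268/206801 ≈ 3.0670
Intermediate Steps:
C/(-4765) + 2848/868 = 1020/(-4765) + 2848/868 = 1020*(-1/4765) + 2848*(1/868) = -204/953 + 712/217 = 634268/206801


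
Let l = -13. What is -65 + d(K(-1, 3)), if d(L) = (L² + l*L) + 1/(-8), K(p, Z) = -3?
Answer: -137/8 ≈ -17.125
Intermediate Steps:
d(L) = -⅛ + L² - 13*L (d(L) = (L² - 13*L) + 1/(-8) = (L² - 13*L) - ⅛ = -⅛ + L² - 13*L)
-65 + d(K(-1, 3)) = -65 + (-⅛ + (-3)² - 13*(-3)) = -65 + (-⅛ + 9 + 39) = -65 + 383/8 = -137/8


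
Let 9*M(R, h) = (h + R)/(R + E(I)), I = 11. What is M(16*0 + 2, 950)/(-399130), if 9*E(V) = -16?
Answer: -238/199565 ≈ -0.0011926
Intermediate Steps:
E(V) = -16/9 (E(V) = (⅑)*(-16) = -16/9)
M(R, h) = (R + h)/(9*(-16/9 + R)) (M(R, h) = ((h + R)/(R - 16/9))/9 = ((R + h)/(-16/9 + R))/9 = (R + h)/(9*(-16/9 + R)))
M(16*0 + 2, 950)/(-399130) = (((16*0 + 2) + 950)/(-16 + 9*(16*0 + 2)))/(-399130) = (((0 + 2) + 950)/(-16 + 9*(0 + 2)))*(-1/399130) = ((2 + 950)/(-16 + 9*2))*(-1/399130) = (952/(-16 + 18))*(-1/399130) = (952/2)*(-1/399130) = ((½)*952)*(-1/399130) = 476*(-1/399130) = -238/199565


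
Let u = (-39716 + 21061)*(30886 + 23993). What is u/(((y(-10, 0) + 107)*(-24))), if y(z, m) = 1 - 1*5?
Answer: 341255915/824 ≈ 4.1415e+5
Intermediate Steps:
y(z, m) = -4 (y(z, m) = 1 - 5 = -4)
u = -1023767745 (u = -18655*54879 = -1023767745)
u/(((y(-10, 0) + 107)*(-24))) = -1023767745*(-1/(24*(-4 + 107))) = -1023767745/(103*(-24)) = -1023767745/(-2472) = -1023767745*(-1/2472) = 341255915/824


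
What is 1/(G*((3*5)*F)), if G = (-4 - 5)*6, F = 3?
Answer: -1/2430 ≈ -0.00041152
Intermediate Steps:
G = -54 (G = -9*6 = -54)
1/(G*((3*5)*F)) = 1/(-54*3*5*3) = 1/(-810*3) = 1/(-54*45) = 1/(-2430) = -1/2430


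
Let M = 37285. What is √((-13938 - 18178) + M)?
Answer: √5169 ≈ 71.896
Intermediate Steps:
√((-13938 - 18178) + M) = √((-13938 - 18178) + 37285) = √(-32116 + 37285) = √5169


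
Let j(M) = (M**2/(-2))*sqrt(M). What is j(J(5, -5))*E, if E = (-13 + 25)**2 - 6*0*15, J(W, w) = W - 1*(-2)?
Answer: -3528*sqrt(7) ≈ -9334.2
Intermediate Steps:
J(W, w) = 2 + W (J(W, w) = W + 2 = 2 + W)
j(M) = -M**(5/2)/2 (j(M) = (M**2*(-1/2))*sqrt(M) = (-M**2/2)*sqrt(M) = -M**(5/2)/2)
E = 144 (E = 12**2 - 0*15 = 144 - 1*0 = 144 + 0 = 144)
j(J(5, -5))*E = -(2 + 5)**(5/2)/2*144 = -49*sqrt(7)/2*144 = -3528*sqrt(7)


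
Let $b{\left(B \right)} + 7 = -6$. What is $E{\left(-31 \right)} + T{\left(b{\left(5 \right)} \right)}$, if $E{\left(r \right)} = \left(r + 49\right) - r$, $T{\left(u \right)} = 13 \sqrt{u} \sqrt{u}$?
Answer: $-120$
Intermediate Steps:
$b{\left(B \right)} = -13$ ($b{\left(B \right)} = -7 - 6 = -13$)
$T{\left(u \right)} = 13 u$
$E{\left(r \right)} = 49$ ($E{\left(r \right)} = \left(49 + r\right) - r = 49$)
$E{\left(-31 \right)} + T{\left(b{\left(5 \right)} \right)} = 49 + 13 \left(-13\right) = 49 - 169 = -120$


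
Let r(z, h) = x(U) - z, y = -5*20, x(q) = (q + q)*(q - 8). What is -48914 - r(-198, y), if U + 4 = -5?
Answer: -49418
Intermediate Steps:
U = -9 (U = -4 - 5 = -9)
x(q) = 2*q*(-8 + q) (x(q) = (2*q)*(-8 + q) = 2*q*(-8 + q))
y = -100
r(z, h) = 306 - z (r(z, h) = 2*(-9)*(-8 - 9) - z = 2*(-9)*(-17) - z = 306 - z)
-48914 - r(-198, y) = -48914 - (306 - 1*(-198)) = -48914 - (306 + 198) = -48914 - 1*504 = -48914 - 504 = -49418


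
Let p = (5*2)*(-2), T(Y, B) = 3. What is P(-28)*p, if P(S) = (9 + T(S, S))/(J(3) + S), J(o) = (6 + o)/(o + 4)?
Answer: 1680/187 ≈ 8.9840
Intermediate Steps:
J(o) = (6 + o)/(4 + o)
P(S) = 12/(9/7 + S) (P(S) = (9 + 3)/((6 + 3)/(4 + 3) + S) = 12/(9/7 + S))
p = -20 (p = 10*(-2) = -20)
P(-28)*p = (84/(9 + 7*(-28)))*(-20) = (84/(9 - 196))*(-20) = (84/(-187))*(-20) = (84*(-1/187))*(-20) = -84/187*(-20) = 1680/187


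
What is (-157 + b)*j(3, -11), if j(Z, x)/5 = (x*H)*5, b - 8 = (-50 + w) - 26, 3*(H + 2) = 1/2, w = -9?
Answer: -117975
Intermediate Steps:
H = -11/6 (H = -2 + (⅓)/2 = -2 + (⅓)*(½) = -2 + ⅙ = -11/6 ≈ -1.8333)
b = -77 (b = 8 + ((-50 - 9) - 26) = 8 + (-59 - 26) = 8 - 85 = -77)
j(Z, x) = -275*x/6 (j(Z, x) = 5*((x*(-11/6))*5) = 5*(-11*x/6*5) = 5*(-55*x/6) = -275*x/6)
(-157 + b)*j(3, -11) = (-157 - 77)*(-275/6*(-11)) = -234*3025/6 = -117975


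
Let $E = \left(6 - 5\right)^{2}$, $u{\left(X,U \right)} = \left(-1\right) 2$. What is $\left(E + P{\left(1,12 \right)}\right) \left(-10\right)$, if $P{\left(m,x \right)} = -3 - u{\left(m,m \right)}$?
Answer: $0$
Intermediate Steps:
$u{\left(X,U \right)} = -2$
$E = 1$ ($E = 1^{2} = 1$)
$P{\left(m,x \right)} = -1$ ($P{\left(m,x \right)} = -3 - -2 = -3 + 2 = -1$)
$\left(E + P{\left(1,12 \right)}\right) \left(-10\right) = \left(1 - 1\right) \left(-10\right) = 0 \left(-10\right) = 0$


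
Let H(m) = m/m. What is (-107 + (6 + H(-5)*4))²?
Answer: 9409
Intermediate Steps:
H(m) = 1
(-107 + (6 + H(-5)*4))² = (-107 + (6 + 1*4))² = (-107 + (6 + 4))² = (-107 + 10)² = (-97)² = 9409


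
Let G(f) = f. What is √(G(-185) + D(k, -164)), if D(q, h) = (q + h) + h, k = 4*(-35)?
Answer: I*√653 ≈ 25.554*I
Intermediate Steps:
k = -140
D(q, h) = q + 2*h (D(q, h) = (h + q) + h = q + 2*h)
√(G(-185) + D(k, -164)) = √(-185 + (-140 + 2*(-164))) = √(-185 + (-140 - 328)) = √(-185 - 468) = √(-653) = I*√653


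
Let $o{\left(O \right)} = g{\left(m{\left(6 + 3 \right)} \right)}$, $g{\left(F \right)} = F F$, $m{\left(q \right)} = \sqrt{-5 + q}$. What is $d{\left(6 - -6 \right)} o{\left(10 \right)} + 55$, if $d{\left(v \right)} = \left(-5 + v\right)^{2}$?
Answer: $251$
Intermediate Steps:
$g{\left(F \right)} = F^{2}$
$o{\left(O \right)} = 4$ ($o{\left(O \right)} = \left(\sqrt{-5 + \left(6 + 3\right)}\right)^{2} = \left(\sqrt{-5 + 9}\right)^{2} = \left(\sqrt{4}\right)^{2} = 2^{2} = 4$)
$d{\left(6 - -6 \right)} o{\left(10 \right)} + 55 = \left(-5 + \left(6 - -6\right)\right)^{2} \cdot 4 + 55 = \left(-5 + \left(6 + 6\right)\right)^{2} \cdot 4 + 55 = \left(-5 + 12\right)^{2} \cdot 4 + 55 = 7^{2} \cdot 4 + 55 = 49 \cdot 4 + 55 = 196 + 55 = 251$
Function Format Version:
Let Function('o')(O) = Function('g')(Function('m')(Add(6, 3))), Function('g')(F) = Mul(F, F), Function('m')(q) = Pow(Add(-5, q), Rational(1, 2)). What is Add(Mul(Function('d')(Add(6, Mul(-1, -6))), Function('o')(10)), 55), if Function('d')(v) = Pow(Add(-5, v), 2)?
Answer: 251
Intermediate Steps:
Function('g')(F) = Pow(F, 2)
Function('o')(O) = 4 (Function('o')(O) = Pow(Pow(Add(-5, Add(6, 3)), Rational(1, 2)), 2) = Pow(Pow(Add(-5, 9), Rational(1, 2)), 2) = Pow(Pow(4, Rational(1, 2)), 2) = Pow(2, 2) = 4)
Add(Mul(Function('d')(Add(6, Mul(-1, -6))), Function('o')(10)), 55) = Add(Mul(Pow(Add(-5, Add(6, Mul(-1, -6))), 2), 4), 55) = Add(Mul(Pow(Add(-5, Add(6, 6)), 2), 4), 55) = Add(Mul(Pow(Add(-5, 12), 2), 4), 55) = Add(Mul(Pow(7, 2), 4), 55) = Add(Mul(49, 4), 55) = Add(196, 55) = 251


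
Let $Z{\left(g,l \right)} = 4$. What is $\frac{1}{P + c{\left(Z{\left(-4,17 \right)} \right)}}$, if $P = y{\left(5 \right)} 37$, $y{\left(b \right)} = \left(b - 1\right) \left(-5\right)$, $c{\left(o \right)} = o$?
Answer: $- \frac{1}{736} \approx -0.0013587$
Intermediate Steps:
$y{\left(b \right)} = 5 - 5 b$ ($y{\left(b \right)} = \left(-1 + b\right) \left(-5\right) = 5 - 5 b$)
$P = -740$ ($P = \left(5 - 25\right) 37 = \left(-20\right) 37 = -740$)
$\frac{1}{P + c{\left(Z{\left(-4,17 \right)} \right)}} = \frac{1}{-740 + 4} = \frac{1}{-736} = - \frac{1}{736}$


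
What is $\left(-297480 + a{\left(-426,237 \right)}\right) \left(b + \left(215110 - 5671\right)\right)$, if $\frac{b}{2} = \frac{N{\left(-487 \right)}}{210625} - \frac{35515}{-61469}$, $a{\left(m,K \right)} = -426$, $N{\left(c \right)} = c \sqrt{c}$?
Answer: $- \frac{3835264759227426}{61469} + \frac{290160444 i \sqrt{487}}{210625} \approx -6.2393 \cdot 10^{10} + 30401.0 i$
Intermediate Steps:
$N{\left(c \right)} = c^{\frac{3}{2}}$
$b = \frac{71030}{61469} - \frac{974 i \sqrt{487}}{210625}$ ($b = 2 \left(\frac{\left(-487\right)^{\frac{3}{2}}}{210625} - \frac{35515}{-61469}\right) = 2 \left(- 487 i \sqrt{487} \cdot \frac{1}{210625} - - \frac{35515}{61469}\right) = 2 \left(- \frac{487 i \sqrt{487}}{210625} + \frac{35515}{61469}\right) = 2 \left(\frac{35515}{61469} - \frac{487 i \sqrt{487}}{210625}\right) = \frac{71030}{61469} - \frac{974 i \sqrt{487}}{210625} \approx 1.1555 - 0.10205 i$)
$\left(-297480 + a{\left(-426,237 \right)}\right) \left(b + \left(215110 - 5671\right)\right) = \left(-297480 - 426\right) \left(\left(\frac{71030}{61469} - \frac{974 i \sqrt{487}}{210625}\right) + \left(215110 - 5671\right)\right) = - 297906 \left(\left(\frac{71030}{61469} - \frac{974 i \sqrt{487}}{210625}\right) + \left(215110 - 5671\right)\right) = - 297906 \left(\left(\frac{71030}{61469} - \frac{974 i \sqrt{487}}{210625}\right) + 209439\right) = - 297906 \left(\frac{12874076921}{61469} - \frac{974 i \sqrt{487}}{210625}\right) = - \frac{3835264759227426}{61469} + \frac{290160444 i \sqrt{487}}{210625}$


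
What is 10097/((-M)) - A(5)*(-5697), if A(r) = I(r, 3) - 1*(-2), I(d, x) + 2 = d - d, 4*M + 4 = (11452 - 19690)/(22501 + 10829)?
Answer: 224355340/23593 ≈ 9509.4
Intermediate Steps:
M = -23593/22220 (M = -1 + ((11452 - 19690)/(22501 + 10829))/4 = -1 + (-8238/33330)/4 = -1 + (-8238*1/33330)/4 = -1 + (¼)*(-1373/5555) = -1 - 1373/22220 = -23593/22220 ≈ -1.0618)
I(d, x) = -2 (I(d, x) = -2 + (d - d) = -2 + 0 = -2)
A(r) = 0 (A(r) = -2 - 1*(-2) = -2 + 2 = 0)
10097/((-M)) - A(5)*(-5697) = 10097/((-1*(-23593/22220))) - 0*(-5697) = 10097/(23593/22220) - 1*0 = 10097*(22220/23593) + 0 = 224355340/23593 + 0 = 224355340/23593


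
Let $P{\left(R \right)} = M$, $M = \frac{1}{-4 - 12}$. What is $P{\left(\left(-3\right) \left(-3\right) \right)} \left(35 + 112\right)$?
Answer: $- \frac{147}{16} \approx -9.1875$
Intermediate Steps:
$M = - \frac{1}{16}$ ($M = \frac{1}{-16} = - \frac{1}{16} \approx -0.0625$)
$P{\left(R \right)} = - \frac{1}{16}$
$P{\left(\left(-3\right) \left(-3\right) \right)} \left(35 + 112\right) = - \frac{35 + 112}{16} = \left(- \frac{1}{16}\right) 147 = - \frac{147}{16}$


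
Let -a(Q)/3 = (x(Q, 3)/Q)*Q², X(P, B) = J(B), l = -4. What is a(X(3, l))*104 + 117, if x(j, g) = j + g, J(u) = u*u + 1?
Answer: -105963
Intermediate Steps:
J(u) = 1 + u² (J(u) = u² + 1 = 1 + u²)
X(P, B) = 1 + B²
x(j, g) = g + j
a(Q) = -3*Q*(3 + Q) (a(Q) = -3*(3 + Q)/Q*Q² = -3*Q*(3 + Q))
a(X(3, l))*104 + 117 = -3*(1 + (-4)²)*(3 + (1 + (-4)²))*104 + 117 = -3*(1 + 16)*(3 + (1 + 16))*104 + 117 = -3*17*(3 + 17)*104 + 117 = -3*17*20*104 + 117 = -1020*104 + 117 = -106080 + 117 = -105963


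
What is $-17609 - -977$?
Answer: $-16632$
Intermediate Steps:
$-17609 - -977 = -17609 + \left(-47 + 1024\right) = -17609 + 977 = -16632$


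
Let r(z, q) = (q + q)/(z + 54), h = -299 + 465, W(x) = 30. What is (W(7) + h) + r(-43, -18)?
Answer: 2120/11 ≈ 192.73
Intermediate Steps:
h = 166
r(z, q) = 2*q/(54 + z) (r(z, q) = (2*q)/(54 + z) = 2*q/(54 + z))
(W(7) + h) + r(-43, -18) = (30 + 166) + 2*(-18)/(54 - 43) = 196 + 2*(-18)/11 = 196 + 2*(-18)*(1/11) = 196 - 36/11 = 2120/11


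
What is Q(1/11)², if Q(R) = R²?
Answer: 1/14641 ≈ 6.8301e-5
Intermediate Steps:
Q(1/11)² = ((1/11)²)² = (1/121)² = 1/14641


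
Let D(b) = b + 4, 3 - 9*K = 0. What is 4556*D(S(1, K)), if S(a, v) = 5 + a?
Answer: 45560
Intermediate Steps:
K = ⅓ (K = ⅓ - ⅑*0 = ⅓ + 0 = ⅓ ≈ 0.33333)
D(b) = 4 + b
4556*D(S(1, K)) = 4556*(4 + (5 + 1)) = 4556*(4 + 6) = 4556*10 = 45560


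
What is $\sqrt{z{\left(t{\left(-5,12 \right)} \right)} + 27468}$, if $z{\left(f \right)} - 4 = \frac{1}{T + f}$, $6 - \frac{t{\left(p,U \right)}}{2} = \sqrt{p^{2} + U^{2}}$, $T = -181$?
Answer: $\frac{\sqrt{1044622605}}{195} \approx 165.75$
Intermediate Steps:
$t{\left(p,U \right)} = 12 - 2 \sqrt{U^{2} + p^{2}}$ ($t{\left(p,U \right)} = 12 - 2 \sqrt{p^{2} + U^{2}} = 12 - 2 \sqrt{U^{2} + p^{2}}$)
$z{\left(f \right)} = 4 + \frac{1}{-181 + f}$
$\sqrt{z{\left(t{\left(-5,12 \right)} \right)} + 27468} = \sqrt{\frac{-723 + 4 \left(12 - 2 \sqrt{12^{2} + \left(-5\right)^{2}}\right)}{-181 + \left(12 - 2 \sqrt{12^{2} + \left(-5\right)^{2}}\right)} + 27468} = \sqrt{\frac{-723 + 4 \left(12 - 2 \sqrt{144 + 25}\right)}{-181 + \left(12 - 2 \sqrt{144 + 25}\right)} + 27468} = \sqrt{\frac{-723 + 4 \left(12 - 2 \sqrt{169}\right)}{-181 + \left(12 - 2 \sqrt{169}\right)} + 27468} = \sqrt{\frac{-723 + 4 \left(12 - 26\right)}{-181 + \left(12 - 26\right)} + 27468} = \sqrt{\frac{-723 + 4 \left(-14\right)}{-181 - 14} + 27468} = \sqrt{\frac{-723 - 56}{-195} + 27468} = \sqrt{\left(- \frac{1}{195}\right) \left(-779\right) + 27468} = \sqrt{\frac{779}{195} + 27468} = \sqrt{\frac{5357039}{195}} = \frac{\sqrt{1044622605}}{195}$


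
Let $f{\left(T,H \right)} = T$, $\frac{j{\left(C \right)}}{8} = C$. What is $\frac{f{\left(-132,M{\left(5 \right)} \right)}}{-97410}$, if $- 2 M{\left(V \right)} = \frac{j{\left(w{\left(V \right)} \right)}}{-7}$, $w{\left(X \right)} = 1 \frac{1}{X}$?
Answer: $\frac{22}{16235} \approx 0.0013551$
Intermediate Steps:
$w{\left(X \right)} = \frac{1}{X}$
$j{\left(C \right)} = 8 C$
$M{\left(V \right)} = \frac{4}{7 V}$ ($M{\left(V \right)} = - \frac{\frac{8}{V} \frac{1}{-7}}{2} = - \frac{\frac{8}{V} \left(- \frac{1}{7}\right)}{2} = - \frac{\left(- \frac{8}{7}\right) \frac{1}{V}}{2} = \frac{4}{7 V}$)
$\frac{f{\left(-132,M{\left(5 \right)} \right)}}{-97410} = - \frac{132}{-97410} = \left(-132\right) \left(- \frac{1}{97410}\right) = \frac{22}{16235}$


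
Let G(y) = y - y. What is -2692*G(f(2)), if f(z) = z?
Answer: 0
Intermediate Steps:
G(y) = 0
-2692*G(f(2)) = -2692*0 = 0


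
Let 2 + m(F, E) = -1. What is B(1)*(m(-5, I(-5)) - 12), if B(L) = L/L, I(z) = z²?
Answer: -15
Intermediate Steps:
m(F, E) = -3 (m(F, E) = -2 - 1 = -3)
B(L) = 1
B(1)*(m(-5, I(-5)) - 12) = 1*(-3 - 12) = 1*(-15) = -15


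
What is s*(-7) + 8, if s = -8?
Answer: 64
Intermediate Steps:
s*(-7) + 8 = -8*(-7) + 8 = 56 + 8 = 64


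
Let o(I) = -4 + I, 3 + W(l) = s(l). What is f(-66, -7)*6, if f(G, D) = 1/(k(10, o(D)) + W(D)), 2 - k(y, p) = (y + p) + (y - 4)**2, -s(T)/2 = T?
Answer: -3/11 ≈ -0.27273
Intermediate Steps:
s(T) = -2*T
W(l) = -3 - 2*l
k(y, p) = 2 - p - y - (-4 + y)**2 (k(y, p) = 2 - ((y + p) + (y - 4)**2) = 2 - ((p + y) + (-4 + y)**2) = 2 - (p + y + (-4 + y)**2) = 2 + (-p - y - (-4 + y)**2) = 2 - p - y - (-4 + y)**2)
f(G, D) = 1/(-43 - 3*D) (f(G, D) = 1/((2 - (-4 + D) - 1*10 - (-4 + 10)**2) + (-3 - 2*D)) = 1/((2 + (4 - D) - 10 - 1*6**2) + (-3 - 2*D)) = 1/((2 + (4 - D) - 10 - 1*36) + (-3 - 2*D)) = 1/((2 + (4 - D) - 10 - 36) + (-3 - 2*D)) = 1/((-40 - D) + (-3 - 2*D)) = 1/(-43 - 3*D))
f(-66, -7)*6 = -1/(43 + 3*(-7))*6 = -1/(43 - 21)*6 = -1/22*6 = -3/11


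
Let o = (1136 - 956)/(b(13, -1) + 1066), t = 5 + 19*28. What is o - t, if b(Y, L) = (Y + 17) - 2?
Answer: -293649/547 ≈ -536.84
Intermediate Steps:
b(Y, L) = 15 + Y (b(Y, L) = (17 + Y) - 2 = 15 + Y)
t = 537 (t = 5 + 532 = 537)
o = 90/547 (o = (1136 - 956)/((15 + 13) + 1066) = 180/(28 + 1066) = 180/1094 = 180*(1/1094) = 90/547 ≈ 0.16453)
o - t = 90/547 - 1*537 = 90/547 - 537 = -293649/547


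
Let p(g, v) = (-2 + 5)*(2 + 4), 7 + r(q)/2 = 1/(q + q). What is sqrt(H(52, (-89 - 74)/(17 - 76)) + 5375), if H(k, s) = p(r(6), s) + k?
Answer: 33*sqrt(5) ≈ 73.790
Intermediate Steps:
r(q) = -14 + 1/q (r(q) = -14 + 2/(q + q) = -14 + 2/((2*q)) = -14 + 2*(1/(2*q)) = -14 + 1/q)
p(g, v) = 18 (p(g, v) = 3*6 = 18)
H(k, s) = 18 + k
sqrt(H(52, (-89 - 74)/(17 - 76)) + 5375) = sqrt((18 + 52) + 5375) = sqrt(70 + 5375) = sqrt(5445) = 33*sqrt(5)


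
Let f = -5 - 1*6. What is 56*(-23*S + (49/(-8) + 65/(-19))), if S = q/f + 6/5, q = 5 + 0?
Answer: -1561987/1045 ≈ -1494.7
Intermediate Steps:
f = -11 (f = -5 - 6 = -11)
q = 5
S = 41/55 (S = 5/(-11) + 6/5 = 5*(-1/11) + 6*(1/5) = -5/11 + 6/5 = 41/55 ≈ 0.74545)
56*(-23*S + (49/(-8) + 65/(-19))) = 56*(-23*41/55 + (49/(-8) + 65/(-19))) = 56*(-943/55 + (49*(-1/8) + 65*(-1/19))) = 56*(-943/55 + (-49/8 - 65/19)) = 56*(-943/55 - 1451/152) = 56*(-223141/8360) = -1561987/1045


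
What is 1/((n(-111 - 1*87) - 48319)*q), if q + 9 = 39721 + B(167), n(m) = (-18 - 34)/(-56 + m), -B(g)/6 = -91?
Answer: -127/247042693646 ≈ -5.1408e-10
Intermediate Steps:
B(g) = 546 (B(g) = -6*(-91) = 546)
n(m) = -52/(-56 + m)
q = 40258 (q = -9 + (39721 + 546) = -9 + 40267 = 40258)
1/((n(-111 - 1*87) - 48319)*q) = 1/(-52/(-56 + (-111 - 1*87)) - 48319*40258) = (1/40258)/(-52/(-56 + (-111 - 87)) - 48319) = (1/40258)/(-52/(-56 - 198) - 48319) = (1/40258)/(-52/(-254) - 48319) = (1/40258)/(-52*(-1/254) - 48319) = (1/40258)/(26/127 - 48319) = (1/40258)/(-6136487/127) = -127/6136487*1/40258 = -127/247042693646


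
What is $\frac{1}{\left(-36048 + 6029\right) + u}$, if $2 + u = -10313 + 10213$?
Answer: $- \frac{1}{30121} \approx -3.3199 \cdot 10^{-5}$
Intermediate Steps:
$u = -102$ ($u = -2 + \left(-10313 + 10213\right) = -2 - 100 = -102$)
$\frac{1}{\left(-36048 + 6029\right) + u} = \frac{1}{\left(-36048 + 6029\right) - 102} = \frac{1}{-30019 - 102} = \frac{1}{-30121} = - \frac{1}{30121}$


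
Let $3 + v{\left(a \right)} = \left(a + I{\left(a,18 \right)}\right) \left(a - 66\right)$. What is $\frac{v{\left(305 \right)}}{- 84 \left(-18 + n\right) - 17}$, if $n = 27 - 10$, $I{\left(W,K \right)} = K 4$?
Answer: $\frac{90100}{67} \approx 1344.8$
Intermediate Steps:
$I{\left(W,K \right)} = 4 K$
$n = 17$
$v{\left(a \right)} = -3 + \left(-66 + a\right) \left(72 + a\right)$ ($v{\left(a \right)} = -3 + \left(a + 4 \cdot 18\right) \left(a - 66\right) = -3 + \left(a + 72\right) \left(-66 + a\right) = -3 + \left(72 + a\right) \left(-66 + a\right) = -3 + \left(-66 + a\right) \left(72 + a\right)$)
$\frac{v{\left(305 \right)}}{- 84 \left(-18 + n\right) - 17} = \frac{-4755 + 305^{2} + 6 \cdot 305}{- 84 \left(-18 + 17\right) - 17} = \frac{-4755 + 93025 + 1830}{\left(-84\right) \left(-1\right) - 17} = \frac{90100}{84 - 17} = \frac{90100}{67}$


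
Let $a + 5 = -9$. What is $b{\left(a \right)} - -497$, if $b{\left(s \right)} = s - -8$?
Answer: $491$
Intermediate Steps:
$a = -14$ ($a = -5 - 9 = -14$)
$b{\left(s \right)} = 8 + s$ ($b{\left(s \right)} = s + 8 = 8 + s$)
$b{\left(a \right)} - -497 = \left(8 - 14\right) - -497 = -6 + 497 = 491$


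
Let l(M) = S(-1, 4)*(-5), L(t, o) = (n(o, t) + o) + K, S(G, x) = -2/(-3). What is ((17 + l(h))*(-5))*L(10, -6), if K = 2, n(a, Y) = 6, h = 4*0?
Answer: -410/3 ≈ -136.67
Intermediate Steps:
h = 0
S(G, x) = 2/3 (S(G, x) = -2*(-1/3) = 2/3)
L(t, o) = 8 + o (L(t, o) = (6 + o) + 2 = 8 + o)
l(M) = -10/3 (l(M) = (2/3)*(-5) = -10/3)
((17 + l(h))*(-5))*L(10, -6) = ((17 - 10/3)*(-5))*(8 - 6) = ((41/3)*(-5))*2 = -205/3*2 = -410/3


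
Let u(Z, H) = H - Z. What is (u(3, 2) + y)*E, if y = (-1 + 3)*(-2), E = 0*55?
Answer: 0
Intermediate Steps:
E = 0
y = -4 (y = 2*(-2) = -4)
(u(3, 2) + y)*E = ((2 - 1*3) - 4)*0 = ((2 - 3) - 4)*0 = (-1 - 4)*0 = -5*0 = 0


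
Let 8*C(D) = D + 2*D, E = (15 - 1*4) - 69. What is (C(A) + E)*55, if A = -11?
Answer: -27335/8 ≈ -3416.9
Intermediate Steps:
E = -58 (E = (15 - 4) - 69 = 11 - 69 = -58)
C(D) = 3*D/8 (C(D) = (D + 2*D)/8 = (3*D)/8 = 3*D/8)
(C(A) + E)*55 = ((3/8)*(-11) - 58)*55 = (-33/8 - 58)*55 = -497/8*55 = -27335/8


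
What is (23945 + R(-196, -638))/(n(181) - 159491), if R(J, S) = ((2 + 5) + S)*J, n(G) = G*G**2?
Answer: 147621/5770250 ≈ 0.025583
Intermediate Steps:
n(G) = G**3
R(J, S) = J*(7 + S) (R(J, S) = (7 + S)*J = J*(7 + S))
(23945 + R(-196, -638))/(n(181) - 159491) = (23945 - 196*(7 - 638))/(181**3 - 159491) = (23945 - 196*(-631))/(5929741 - 159491) = (23945 + 123676)/5770250 = 147621*(1/5770250) = 147621/5770250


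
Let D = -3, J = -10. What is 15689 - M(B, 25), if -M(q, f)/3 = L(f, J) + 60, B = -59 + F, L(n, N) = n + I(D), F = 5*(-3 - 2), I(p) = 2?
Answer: 15950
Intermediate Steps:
F = -25 (F = 5*(-5) = -25)
L(n, N) = 2 + n (L(n, N) = n + 2 = 2 + n)
B = -84 (B = -59 - 25 = -84)
M(q, f) = -186 - 3*f (M(q, f) = -3*((2 + f) + 60) = -3*(62 + f) = -186 - 3*f)
15689 - M(B, 25) = 15689 - (-186 - 3*25) = 15689 - (-186 - 75) = 15689 - 1*(-261) = 15689 + 261 = 15950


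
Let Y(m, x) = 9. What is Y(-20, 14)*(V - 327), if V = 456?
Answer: 1161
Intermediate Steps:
Y(-20, 14)*(V - 327) = 9*(456 - 327) = 9*129 = 1161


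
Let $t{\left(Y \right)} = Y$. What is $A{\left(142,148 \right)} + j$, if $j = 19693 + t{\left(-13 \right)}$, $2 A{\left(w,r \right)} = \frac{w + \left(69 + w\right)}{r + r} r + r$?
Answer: $\frac{79369}{4} \approx 19842.0$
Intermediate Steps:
$A{\left(w,r \right)} = \frac{69}{4} + \frac{r}{2} + \frac{w}{2}$ ($A{\left(w,r \right)} = \frac{\frac{w + \left(69 + w\right)}{r + r} r + r}{2} = \frac{\frac{69 + 2 w}{2 r} r + r}{2} = \frac{\left(\frac{69}{2} + w\right) + r}{2} = \frac{\frac{69}{2} + r + w}{2} = \frac{69}{4} + \frac{r}{2} + \frac{w}{2}$)
$j = 19680$ ($j = 19693 - 13 = 19680$)
$A{\left(142,148 \right)} + j = \left(\frac{69}{4} + \frac{1}{2} \cdot 148 + \frac{1}{2} \cdot 142\right) + 19680 = \left(\frac{69}{4} + 74 + 71\right) + 19680 = \frac{649}{4} + 19680 = \frac{79369}{4}$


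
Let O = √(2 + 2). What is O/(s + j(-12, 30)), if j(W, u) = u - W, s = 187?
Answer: 2/229 ≈ 0.0087336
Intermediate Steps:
O = 2 (O = √4 = 2)
O/(s + j(-12, 30)) = 2/(187 + (30 - 1*(-12))) = 2/(187 + (30 + 12)) = 2/(187 + 42) = 2/229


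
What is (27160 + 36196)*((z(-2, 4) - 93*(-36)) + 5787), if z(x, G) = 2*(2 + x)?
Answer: 578757060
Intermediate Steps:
z(x, G) = 4 + 2*x
(27160 + 36196)*((z(-2, 4) - 93*(-36)) + 5787) = (27160 + 36196)*(((4 + 2*(-2)) - 93*(-36)) + 5787) = 63356*(((4 - 4) + 3348) + 5787) = 63356*((0 + 3348) + 5787) = 63356*(3348 + 5787) = 63356*9135 = 578757060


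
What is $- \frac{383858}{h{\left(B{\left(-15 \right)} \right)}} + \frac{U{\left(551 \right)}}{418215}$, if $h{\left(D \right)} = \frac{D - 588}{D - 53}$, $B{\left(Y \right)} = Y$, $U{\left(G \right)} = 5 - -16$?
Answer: $- \frac{519828180157}{12008745} \approx -43288.0$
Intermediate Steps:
$U{\left(G \right)} = 21$ ($U{\left(G \right)} = 5 + 16 = 21$)
$h{\left(D \right)} = \frac{-588 + D}{-53 + D}$
$- \frac{383858}{h{\left(B{\left(-15 \right)} \right)}} + \frac{U{\left(551 \right)}}{418215} = - \frac{383858}{\frac{1}{-53 - 15} \left(-588 - 15\right)} + \frac{21}{418215} = - \frac{383858}{\frac{1}{-68} \left(-603\right)} + 21 \cdot \frac{1}{418215} = - \frac{383858}{\left(- \frac{1}{68}\right) \left(-603\right)} + \frac{1}{19915} = - \frac{383858}{\frac{603}{68}} + \frac{1}{19915} = \left(-383858\right) \frac{68}{603} + \frac{1}{19915} = - \frac{26102344}{603} + \frac{1}{19915} = - \frac{519828180157}{12008745}$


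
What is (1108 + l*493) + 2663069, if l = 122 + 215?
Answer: 2830318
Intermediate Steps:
l = 337
(1108 + l*493) + 2663069 = (1108 + 337*493) + 2663069 = (1108 + 166141) + 2663069 = 167249 + 2663069 = 2830318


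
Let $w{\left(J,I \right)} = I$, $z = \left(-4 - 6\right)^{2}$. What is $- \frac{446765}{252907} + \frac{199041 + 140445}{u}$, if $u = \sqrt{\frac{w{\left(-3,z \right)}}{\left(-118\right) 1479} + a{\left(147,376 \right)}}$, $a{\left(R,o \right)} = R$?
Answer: $- \frac{446765}{252907} + \frac{339486 \sqrt{1119324508737}}{12827317} \approx 27999.0$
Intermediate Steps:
$z = 100$ ($z = \left(-10\right)^{2} = 100$)
$u = \frac{\sqrt{1119324508737}}{87261}$ ($u = \sqrt{\frac{100}{\left(-118\right) 1479} + 147} = \sqrt{\frac{100}{-174522} + 147} = \sqrt{100 \left(- \frac{1}{174522}\right) + 147} = \sqrt{- \frac{50}{87261} + 147} = \sqrt{\frac{12827317}{87261}} = \frac{\sqrt{1119324508737}}{87261} \approx 12.124$)
$- \frac{446765}{252907} + \frac{199041 + 140445}{u} = - \frac{446765}{252907} + \frac{199041 + 140445}{\frac{1}{87261} \sqrt{1119324508737}} = \left(-446765\right) \frac{1}{252907} + 339486 \frac{\sqrt{1119324508737}}{12827317} = - \frac{446765}{252907} + \frac{339486 \sqrt{1119324508737}}{12827317}$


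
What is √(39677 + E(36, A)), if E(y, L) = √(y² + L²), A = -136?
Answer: √(39677 + 4*√1237) ≈ 199.54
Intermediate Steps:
E(y, L) = √(L² + y²)
√(39677 + E(36, A)) = √(39677 + √((-136)² + 36²)) = √(39677 + √(18496 + 1296)) = √(39677 + √19792) = √(39677 + 4*√1237)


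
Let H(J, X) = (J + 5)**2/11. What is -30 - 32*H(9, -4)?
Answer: -6602/11 ≈ -600.18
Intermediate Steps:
H(J, X) = (5 + J)**2/11 (H(J, X) = (5 + J)**2*(1/11) = (5 + J)**2/11)
-30 - 32*H(9, -4) = -30 - 32*(5 + 9)**2/11 = -30 - 32*14**2/11 = -30 - 32*196/11 = -30 - 6272/11 = -6602/11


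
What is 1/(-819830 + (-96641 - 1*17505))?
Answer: -1/933976 ≈ -1.0707e-6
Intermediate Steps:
1/(-819830 + (-96641 - 1*17505)) = 1/(-819830 + (-96641 - 17505)) = 1/(-819830 - 114146) = 1/(-933976) = -1/933976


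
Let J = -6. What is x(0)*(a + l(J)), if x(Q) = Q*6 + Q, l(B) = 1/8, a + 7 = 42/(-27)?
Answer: 0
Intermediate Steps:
a = -77/9 (a = -7 + 42/(-27) = -7 + 42*(-1/27) = -7 - 14/9 = -77/9 ≈ -8.5556)
l(B) = 1/8
x(Q) = 7*Q (x(Q) = 6*Q + Q = 7*Q)
x(0)*(a + l(J)) = (7*0)*(-77/9 + 1/8) = 0*(-607/72) = 0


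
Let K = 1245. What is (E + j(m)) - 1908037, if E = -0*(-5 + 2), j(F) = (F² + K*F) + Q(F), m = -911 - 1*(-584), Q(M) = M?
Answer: -2208550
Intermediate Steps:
m = -327 (m = -911 + 584 = -327)
j(F) = F² + 1246*F (j(F) = (F² + 1245*F) + F = F² + 1246*F)
E = 0 (E = -0*(-3) = -24659*0 = 0)
(E + j(m)) - 1908037 = (0 - 327*(1246 - 327)) - 1908037 = (0 - 327*919) - 1908037 = (0 - 300513) - 1908037 = -300513 - 1908037 = -2208550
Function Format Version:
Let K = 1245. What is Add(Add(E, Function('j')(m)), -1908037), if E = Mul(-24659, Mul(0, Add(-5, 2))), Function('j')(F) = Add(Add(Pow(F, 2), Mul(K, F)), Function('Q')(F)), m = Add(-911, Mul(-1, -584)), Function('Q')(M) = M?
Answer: -2208550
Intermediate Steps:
m = -327 (m = Add(-911, 584) = -327)
Function('j')(F) = Add(Pow(F, 2), Mul(1246, F)) (Function('j')(F) = Add(Add(Pow(F, 2), Mul(1245, F)), F) = Add(Pow(F, 2), Mul(1246, F)))
E = 0 (E = Mul(-24659, Mul(0, -3)) = Mul(-24659, 0) = 0)
Add(Add(E, Function('j')(m)), -1908037) = Add(Add(0, Mul(-327, Add(1246, -327))), -1908037) = Add(Add(0, Mul(-327, 919)), -1908037) = Add(Add(0, -300513), -1908037) = Add(-300513, -1908037) = -2208550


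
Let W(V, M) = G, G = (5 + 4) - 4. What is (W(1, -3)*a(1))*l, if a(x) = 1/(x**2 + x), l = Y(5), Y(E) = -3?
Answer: -15/2 ≈ -7.5000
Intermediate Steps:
G = 5 (G = 9 - 4 = 5)
l = -3
W(V, M) = 5
a(x) = 1/(x + x**2)
(W(1, -3)*a(1))*l = (5*(1/(1*(1 + 1))))*(-3) = (5*(1/2))*(-3) = (5/2)*(-3) = -15/2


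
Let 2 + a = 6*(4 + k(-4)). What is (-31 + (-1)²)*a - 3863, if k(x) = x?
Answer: -3803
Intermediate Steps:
a = -2 (a = -2 + 6*(4 - 4) = -2 + 6*0 = -2 + 0 = -2)
(-31 + (-1)²)*a - 3863 = (-31 + (-1)²)*(-2) - 3863 = (-31 + 1)*(-2) - 3863 = -30*(-2) - 3863 = 60 - 3863 = -3803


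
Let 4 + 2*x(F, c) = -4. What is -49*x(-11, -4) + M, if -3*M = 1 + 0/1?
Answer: 587/3 ≈ 195.67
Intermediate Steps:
x(F, c) = -4 (x(F, c) = -2 + (½)*(-4) = -2 - 2 = -4)
M = -⅓ (M = -(1 + 0/1)/3 = -(1 + 1*0)/3 = -(1 + 0)/3 = -⅓*1 = -⅓ ≈ -0.33333)
-49*x(-11, -4) + M = -49*(-4) - ⅓ = 196 - ⅓ = 587/3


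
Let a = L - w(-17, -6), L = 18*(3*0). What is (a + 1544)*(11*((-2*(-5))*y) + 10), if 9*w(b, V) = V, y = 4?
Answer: 695100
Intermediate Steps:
w(b, V) = V/9
L = 0 (L = 18*0 = 0)
a = ⅔ (a = 0 - (-6)/9 = 0 - 1*(-⅔) = 0 + ⅔ = ⅔ ≈ 0.66667)
(a + 1544)*(11*((-2*(-5))*y) + 10) = (⅔ + 1544)*(11*(-2*(-5)*4) + 10) = 4634*(11*(10*4) + 10)/3 = 4634*(11*40 + 10)/3 = 4634*(440 + 10)/3 = (4634/3)*450 = 695100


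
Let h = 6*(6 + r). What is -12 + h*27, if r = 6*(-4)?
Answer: -2928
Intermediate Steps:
r = -24
h = -108 (h = 6*(6 - 24) = 6*(-18) = -108)
-12 + h*27 = -12 - 108*27 = -12 - 2916 = -2928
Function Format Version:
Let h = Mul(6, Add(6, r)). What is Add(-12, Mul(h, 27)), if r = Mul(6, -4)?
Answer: -2928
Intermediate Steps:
r = -24
h = -108 (h = Mul(6, Add(6, -24)) = Mul(6, -18) = -108)
Add(-12, Mul(h, 27)) = Add(-12, Mul(-108, 27)) = Add(-12, -2916) = -2928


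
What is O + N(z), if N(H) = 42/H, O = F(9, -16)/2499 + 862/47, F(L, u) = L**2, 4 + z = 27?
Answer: 18188587/900473 ≈ 20.199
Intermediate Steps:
z = 23 (z = -4 + 27 = 23)
O = 719315/39151 (O = 9**2/2499 + 862/47 = 81*(1/2499) + 862*(1/47) = 27/833 + 862/47 = 719315/39151 ≈ 18.373)
O + N(z) = 719315/39151 + 42/23 = 18188587/900473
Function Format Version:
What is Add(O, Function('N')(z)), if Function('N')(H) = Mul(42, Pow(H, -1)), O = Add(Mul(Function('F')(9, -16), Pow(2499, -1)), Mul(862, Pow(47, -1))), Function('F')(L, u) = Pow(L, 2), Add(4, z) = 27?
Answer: Rational(18188587, 900473) ≈ 20.199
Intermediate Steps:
z = 23 (z = Add(-4, 27) = 23)
O = Rational(719315, 39151) (O = Add(Mul(Pow(9, 2), Pow(2499, -1)), Mul(862, Pow(47, -1))) = Add(Mul(81, Rational(1, 2499)), Mul(862, Rational(1, 47))) = Add(Rational(27, 833), Rational(862, 47)) = Rational(719315, 39151) ≈ 18.373)
Add(O, Function('N')(z)) = Add(Rational(719315, 39151), Mul(42, Pow(23, -1))) = Add(Rational(719315, 39151), Mul(42, Rational(1, 23))) = Add(Rational(719315, 39151), Rational(42, 23)) = Rational(18188587, 900473)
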